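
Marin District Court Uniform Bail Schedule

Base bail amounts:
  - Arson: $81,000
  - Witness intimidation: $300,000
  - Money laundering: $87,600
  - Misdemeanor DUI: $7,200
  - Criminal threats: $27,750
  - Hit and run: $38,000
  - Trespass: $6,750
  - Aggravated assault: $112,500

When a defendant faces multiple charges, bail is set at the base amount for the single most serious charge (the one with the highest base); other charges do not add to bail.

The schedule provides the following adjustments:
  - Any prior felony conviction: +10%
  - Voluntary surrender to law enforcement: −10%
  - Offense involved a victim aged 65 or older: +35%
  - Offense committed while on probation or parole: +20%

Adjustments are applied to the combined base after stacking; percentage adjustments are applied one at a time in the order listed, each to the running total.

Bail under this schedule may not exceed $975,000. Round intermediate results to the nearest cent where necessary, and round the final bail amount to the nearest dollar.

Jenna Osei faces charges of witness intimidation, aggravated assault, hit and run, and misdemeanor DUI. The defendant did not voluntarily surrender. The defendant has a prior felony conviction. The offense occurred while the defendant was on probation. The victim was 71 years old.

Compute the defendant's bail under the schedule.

Base amounts from the schedule: witness intimidation $300,000; aggravated assault $112,500; hit and run $38,000; misdemeanor DUI $7,200.
Stacking rule: use the highest base only. Highest is witness intimidation at $300,000. Combined base = $300,000.
Any prior felony conviction (+10%): $300,000 × 1.1 = $330,000.
Offense involved a victim aged 65 or older (+35%): $330,000 × 1.35 = $445,500.
Offense committed while on probation or parole (+20%): $445,500 × 1.2 = $534,600.
$534,600 is within the $975,000 maximum.

$534,600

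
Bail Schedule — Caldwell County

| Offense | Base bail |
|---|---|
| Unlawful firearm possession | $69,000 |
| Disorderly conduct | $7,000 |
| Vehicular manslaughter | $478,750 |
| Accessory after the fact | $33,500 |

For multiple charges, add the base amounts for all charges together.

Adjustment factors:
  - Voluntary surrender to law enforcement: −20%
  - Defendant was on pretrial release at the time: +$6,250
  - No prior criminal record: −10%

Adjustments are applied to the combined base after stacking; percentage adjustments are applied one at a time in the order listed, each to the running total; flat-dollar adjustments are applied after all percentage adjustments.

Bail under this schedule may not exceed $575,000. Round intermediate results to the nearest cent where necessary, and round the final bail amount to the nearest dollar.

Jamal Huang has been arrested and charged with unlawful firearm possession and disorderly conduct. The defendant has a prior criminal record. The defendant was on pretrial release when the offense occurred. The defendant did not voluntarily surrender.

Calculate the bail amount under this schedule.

$82,250

Base amounts from the schedule: unlawful firearm possession $69,000; disorderly conduct $7,000.
Stacking rule: sum of all bases. $69,000 + $7,000 = $76,000.
Defendant was on pretrial release at the time (+$6,250 flat): $76,000 + $6,250 = $82,250.
$82,250 is within the $575,000 maximum.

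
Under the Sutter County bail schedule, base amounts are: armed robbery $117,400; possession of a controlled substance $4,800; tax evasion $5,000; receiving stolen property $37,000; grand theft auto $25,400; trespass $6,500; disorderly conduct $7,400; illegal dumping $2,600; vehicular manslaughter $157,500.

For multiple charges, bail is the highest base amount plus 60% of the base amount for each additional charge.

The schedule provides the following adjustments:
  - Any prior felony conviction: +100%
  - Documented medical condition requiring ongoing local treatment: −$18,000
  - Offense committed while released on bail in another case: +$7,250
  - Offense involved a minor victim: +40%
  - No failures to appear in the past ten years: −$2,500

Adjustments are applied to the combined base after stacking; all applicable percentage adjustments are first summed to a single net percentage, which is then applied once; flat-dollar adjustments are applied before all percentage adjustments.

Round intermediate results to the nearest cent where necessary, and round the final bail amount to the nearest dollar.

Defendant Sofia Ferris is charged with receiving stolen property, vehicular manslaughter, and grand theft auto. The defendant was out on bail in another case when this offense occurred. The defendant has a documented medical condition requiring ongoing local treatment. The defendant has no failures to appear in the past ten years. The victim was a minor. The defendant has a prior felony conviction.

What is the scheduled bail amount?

Base amounts from the schedule: receiving stolen property $37,000; vehicular manslaughter $157,500; grand theft auto $25,400.
Stacking rule: highest base plus 60% of each additional charge. Highest is vehicular manslaughter at $157,500. Additional: $37,000 × 60% = $22,200; $25,400 × 60% = $15,240. Combined base = $157,500 + $37,440 = $194,940.
Documented medical condition requiring ongoing local treatment (−$18,000 flat): $194,940 − $18,000 = $176,940.
Offense committed while released on bail in another case (+$7,250 flat): $176,940 + $7,250 = $184,190.
No failures to appear in the past ten years (−$2,500 flat): $184,190 − $2,500 = $181,690.
Net percentage adjustment: +100% +40% = +140%. $181,690 × 2.4 = $436,056.

$436,056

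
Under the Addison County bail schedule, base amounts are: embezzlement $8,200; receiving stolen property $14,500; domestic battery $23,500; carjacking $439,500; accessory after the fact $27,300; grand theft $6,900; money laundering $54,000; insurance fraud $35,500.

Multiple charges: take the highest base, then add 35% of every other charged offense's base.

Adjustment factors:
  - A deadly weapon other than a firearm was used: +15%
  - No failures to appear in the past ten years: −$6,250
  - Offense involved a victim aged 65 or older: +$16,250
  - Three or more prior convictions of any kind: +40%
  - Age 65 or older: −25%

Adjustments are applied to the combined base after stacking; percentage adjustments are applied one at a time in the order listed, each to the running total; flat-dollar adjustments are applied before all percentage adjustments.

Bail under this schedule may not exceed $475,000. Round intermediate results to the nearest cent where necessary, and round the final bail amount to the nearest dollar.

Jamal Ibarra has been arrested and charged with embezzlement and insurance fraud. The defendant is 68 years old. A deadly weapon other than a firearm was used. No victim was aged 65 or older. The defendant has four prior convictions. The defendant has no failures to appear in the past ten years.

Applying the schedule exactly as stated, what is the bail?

$38,785

Base amounts from the schedule: embezzlement $8,200; insurance fraud $35,500.
Stacking rule: highest base plus 35% of each additional charge. Highest is insurance fraud at $35,500. Additional: $8,200 × 35% = $2,870. Combined base = $35,500 + $2,870 = $38,370.
No failures to appear in the past ten years (−$6,250 flat): $38,370 − $6,250 = $32,120.
A deadly weapon other than a firearm was used (+15%): $32,120 × 1.15 = $36,938.
Three or more prior convictions of any kind (+40%): $36,938 × 1.4 = $51,713.20.
Age 65 or older (−25%): $51,713.20 × 0.75 = $38,784.90.
$38,784.90 is within the $475,000 maximum.
Rounded to the nearest dollar: $38,785.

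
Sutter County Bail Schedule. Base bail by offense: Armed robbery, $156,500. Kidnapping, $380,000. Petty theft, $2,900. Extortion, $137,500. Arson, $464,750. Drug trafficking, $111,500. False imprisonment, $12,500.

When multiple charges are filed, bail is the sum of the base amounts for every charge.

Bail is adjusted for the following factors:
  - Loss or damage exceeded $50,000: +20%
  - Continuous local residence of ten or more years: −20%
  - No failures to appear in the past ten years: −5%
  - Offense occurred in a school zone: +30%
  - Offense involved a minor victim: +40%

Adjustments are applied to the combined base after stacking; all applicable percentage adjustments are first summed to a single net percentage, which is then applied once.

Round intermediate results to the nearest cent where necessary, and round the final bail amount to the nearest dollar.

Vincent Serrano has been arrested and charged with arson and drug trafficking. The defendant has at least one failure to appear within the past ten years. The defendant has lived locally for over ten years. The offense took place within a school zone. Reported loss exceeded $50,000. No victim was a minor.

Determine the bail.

Base amounts from the schedule: arson $464,750; drug trafficking $111,500.
Stacking rule: sum of all bases. $464,750 + $111,500 = $576,250.
Net percentage adjustment: +20% −20% +30% = +30%. $576,250 × 1.3 = $749,125.

$749,125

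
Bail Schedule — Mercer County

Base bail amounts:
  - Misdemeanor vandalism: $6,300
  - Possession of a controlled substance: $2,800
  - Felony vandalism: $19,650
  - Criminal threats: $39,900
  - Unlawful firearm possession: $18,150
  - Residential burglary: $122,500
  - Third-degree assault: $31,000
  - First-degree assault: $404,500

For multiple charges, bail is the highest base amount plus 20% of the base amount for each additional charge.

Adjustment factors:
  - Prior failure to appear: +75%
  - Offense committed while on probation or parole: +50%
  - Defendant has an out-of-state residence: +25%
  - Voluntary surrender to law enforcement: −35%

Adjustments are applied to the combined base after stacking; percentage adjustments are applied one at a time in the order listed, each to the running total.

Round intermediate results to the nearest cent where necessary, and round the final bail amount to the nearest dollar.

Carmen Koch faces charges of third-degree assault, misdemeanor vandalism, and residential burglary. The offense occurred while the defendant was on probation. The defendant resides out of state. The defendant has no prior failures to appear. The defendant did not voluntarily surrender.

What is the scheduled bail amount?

$243,675

Base amounts from the schedule: third-degree assault $31,000; misdemeanor vandalism $6,300; residential burglary $122,500.
Stacking rule: highest base plus 20% of each additional charge. Highest is residential burglary at $122,500. Additional: $31,000 × 20% = $6,200; $6,300 × 20% = $1,260. Combined base = $122,500 + $7,460 = $129,960.
Offense committed while on probation or parole (+50%): $129,960 × 1.5 = $194,940.
Defendant has an out-of-state residence (+25%): $194,940 × 1.25 = $243,675.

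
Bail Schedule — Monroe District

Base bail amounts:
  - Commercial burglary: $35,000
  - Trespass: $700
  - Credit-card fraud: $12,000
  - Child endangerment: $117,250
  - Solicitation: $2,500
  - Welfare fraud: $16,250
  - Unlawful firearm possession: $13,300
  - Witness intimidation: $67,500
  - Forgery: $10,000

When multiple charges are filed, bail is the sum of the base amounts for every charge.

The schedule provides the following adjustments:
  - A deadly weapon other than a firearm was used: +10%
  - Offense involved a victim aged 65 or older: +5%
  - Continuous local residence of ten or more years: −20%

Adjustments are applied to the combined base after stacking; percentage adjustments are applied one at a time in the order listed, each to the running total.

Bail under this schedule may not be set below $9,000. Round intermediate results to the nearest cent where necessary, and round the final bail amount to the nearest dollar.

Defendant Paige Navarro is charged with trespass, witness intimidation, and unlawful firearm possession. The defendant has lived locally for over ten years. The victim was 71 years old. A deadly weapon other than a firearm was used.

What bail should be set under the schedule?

$75,306

Base amounts from the schedule: trespass $700; witness intimidation $67,500; unlawful firearm possession $13,300.
Stacking rule: sum of all bases. $700 + $67,500 + $13,300 = $81,500.
A deadly weapon other than a firearm was used (+10%): $81,500 × 1.1 = $89,650.
Offense involved a victim aged 65 or older (+5%): $89,650 × 1.05 = $94,132.50.
Continuous local residence of ten or more years (−20%): $94,132.50 × 0.8 = $75,306.
$75,306 is at or above the $9,000 minimum.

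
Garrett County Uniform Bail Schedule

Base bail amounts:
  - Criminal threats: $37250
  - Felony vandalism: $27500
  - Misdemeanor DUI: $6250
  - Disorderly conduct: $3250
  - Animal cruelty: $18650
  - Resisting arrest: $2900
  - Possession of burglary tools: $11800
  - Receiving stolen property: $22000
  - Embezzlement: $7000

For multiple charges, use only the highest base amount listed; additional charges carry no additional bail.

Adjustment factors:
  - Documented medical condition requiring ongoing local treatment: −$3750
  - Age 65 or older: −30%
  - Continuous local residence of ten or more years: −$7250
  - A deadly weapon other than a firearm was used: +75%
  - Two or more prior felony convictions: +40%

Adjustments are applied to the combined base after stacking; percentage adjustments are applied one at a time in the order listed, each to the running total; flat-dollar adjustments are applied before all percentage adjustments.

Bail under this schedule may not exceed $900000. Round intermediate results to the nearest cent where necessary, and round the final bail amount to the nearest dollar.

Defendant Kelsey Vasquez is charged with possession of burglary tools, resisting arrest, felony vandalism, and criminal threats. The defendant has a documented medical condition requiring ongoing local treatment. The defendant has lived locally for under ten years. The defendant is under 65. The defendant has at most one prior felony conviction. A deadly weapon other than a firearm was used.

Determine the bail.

$58625

Base amounts from the schedule: possession of burglary tools $11800; resisting arrest $2900; felony vandalism $27500; criminal threats $37250.
Stacking rule: use the highest base only. Highest is criminal threats at $37250. Combined base = $37250.
Documented medical condition requiring ongoing local treatment (−$3750 flat): $37250 − $3750 = $33500.
A deadly weapon other than a firearm was used (+75%): $33500 × 1.75 = $58625.
$58625 is within the $900000 maximum.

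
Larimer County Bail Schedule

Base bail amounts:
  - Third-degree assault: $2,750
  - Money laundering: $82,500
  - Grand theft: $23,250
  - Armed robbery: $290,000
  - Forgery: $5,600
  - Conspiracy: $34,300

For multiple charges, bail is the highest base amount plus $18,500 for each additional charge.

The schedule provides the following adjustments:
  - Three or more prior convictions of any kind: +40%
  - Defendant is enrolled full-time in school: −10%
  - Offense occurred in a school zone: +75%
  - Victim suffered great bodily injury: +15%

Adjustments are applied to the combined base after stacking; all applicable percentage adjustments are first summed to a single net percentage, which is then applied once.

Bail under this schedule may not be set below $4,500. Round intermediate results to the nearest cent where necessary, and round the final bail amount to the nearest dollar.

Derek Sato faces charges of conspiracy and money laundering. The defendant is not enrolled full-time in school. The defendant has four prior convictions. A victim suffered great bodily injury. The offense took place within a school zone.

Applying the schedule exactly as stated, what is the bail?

Base amounts from the schedule: conspiracy $34,300; money laundering $82,500.
Stacking rule: highest base plus $18,500 per additional charge. Highest is money laundering at $82,500; 1 additional charge → +$18,500. Combined base = $101,000.
Net percentage adjustment: +40% +75% +15% = +130%. $101,000 × 2.3 = $232,300.
$232,300 is at or above the $4,500 minimum.

$232,300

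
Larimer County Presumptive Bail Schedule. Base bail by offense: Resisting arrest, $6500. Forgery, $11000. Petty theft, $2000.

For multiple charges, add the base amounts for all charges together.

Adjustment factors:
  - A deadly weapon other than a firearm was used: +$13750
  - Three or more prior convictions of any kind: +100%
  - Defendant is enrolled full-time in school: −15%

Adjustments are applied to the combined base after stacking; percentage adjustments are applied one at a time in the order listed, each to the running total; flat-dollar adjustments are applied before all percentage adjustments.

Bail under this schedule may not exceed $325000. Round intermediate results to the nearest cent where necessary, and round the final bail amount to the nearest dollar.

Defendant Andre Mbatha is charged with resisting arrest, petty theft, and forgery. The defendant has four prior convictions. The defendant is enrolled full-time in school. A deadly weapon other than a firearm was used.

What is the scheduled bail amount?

Base amounts from the schedule: resisting arrest $6500; petty theft $2000; forgery $11000.
Stacking rule: sum of all bases. $6500 + $2000 + $11000 = $19500.
A deadly weapon other than a firearm was used (+$13750 flat): $19500 + $13750 = $33250.
Three or more prior convictions of any kind (+100%): $33250 × 2 = $66500.
Defendant is enrolled full-time in school (−15%): $66500 × 0.85 = $56525.
$56525 is within the $325000 maximum.

$56525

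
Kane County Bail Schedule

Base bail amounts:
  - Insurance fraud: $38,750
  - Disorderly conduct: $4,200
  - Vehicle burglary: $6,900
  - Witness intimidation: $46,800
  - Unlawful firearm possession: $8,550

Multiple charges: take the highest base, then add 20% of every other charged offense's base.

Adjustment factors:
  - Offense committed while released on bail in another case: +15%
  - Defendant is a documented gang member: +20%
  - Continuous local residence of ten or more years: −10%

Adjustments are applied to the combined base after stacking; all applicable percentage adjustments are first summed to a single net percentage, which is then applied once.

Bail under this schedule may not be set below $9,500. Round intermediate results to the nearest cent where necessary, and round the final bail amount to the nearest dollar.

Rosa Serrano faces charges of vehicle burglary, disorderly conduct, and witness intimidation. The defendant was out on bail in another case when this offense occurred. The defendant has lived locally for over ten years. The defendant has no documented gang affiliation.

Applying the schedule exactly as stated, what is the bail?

Base amounts from the schedule: vehicle burglary $6,900; disorderly conduct $4,200; witness intimidation $46,800.
Stacking rule: highest base plus 20% of each additional charge. Highest is witness intimidation at $46,800. Additional: $6,900 × 20% = $1,380; $4,200 × 20% = $840. Combined base = $46,800 + $2,220 = $49,020.
Net percentage adjustment: +15% −10% = +5%. $49,020 × 1.05 = $51,471.
$51,471 is at or above the $9,500 minimum.

$51,471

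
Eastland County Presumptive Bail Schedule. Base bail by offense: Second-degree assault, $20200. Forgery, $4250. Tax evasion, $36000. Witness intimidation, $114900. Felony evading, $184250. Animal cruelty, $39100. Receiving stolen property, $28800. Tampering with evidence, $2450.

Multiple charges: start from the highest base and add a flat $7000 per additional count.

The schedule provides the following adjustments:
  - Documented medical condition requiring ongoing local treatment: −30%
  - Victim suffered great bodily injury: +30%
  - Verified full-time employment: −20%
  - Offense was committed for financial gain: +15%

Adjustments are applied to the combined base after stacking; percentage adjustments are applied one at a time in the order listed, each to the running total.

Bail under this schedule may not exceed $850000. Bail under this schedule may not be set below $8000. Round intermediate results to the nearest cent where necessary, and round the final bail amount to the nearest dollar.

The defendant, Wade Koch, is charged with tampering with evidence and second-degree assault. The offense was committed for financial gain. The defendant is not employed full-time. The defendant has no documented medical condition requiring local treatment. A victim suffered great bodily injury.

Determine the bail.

$40664

Base amounts from the schedule: tampering with evidence $2450; second-degree assault $20200.
Stacking rule: highest base plus $7000 per additional charge. Highest is second-degree assault at $20200; 1 additional charge → +$7000. Combined base = $27200.
Victim suffered great bodily injury (+30%): $27200 × 1.3 = $35360.
Offense was committed for financial gain (+15%): $35360 × 1.15 = $40664.
$40664 is within the $850000 maximum.
$40664 is at or above the $8000 minimum.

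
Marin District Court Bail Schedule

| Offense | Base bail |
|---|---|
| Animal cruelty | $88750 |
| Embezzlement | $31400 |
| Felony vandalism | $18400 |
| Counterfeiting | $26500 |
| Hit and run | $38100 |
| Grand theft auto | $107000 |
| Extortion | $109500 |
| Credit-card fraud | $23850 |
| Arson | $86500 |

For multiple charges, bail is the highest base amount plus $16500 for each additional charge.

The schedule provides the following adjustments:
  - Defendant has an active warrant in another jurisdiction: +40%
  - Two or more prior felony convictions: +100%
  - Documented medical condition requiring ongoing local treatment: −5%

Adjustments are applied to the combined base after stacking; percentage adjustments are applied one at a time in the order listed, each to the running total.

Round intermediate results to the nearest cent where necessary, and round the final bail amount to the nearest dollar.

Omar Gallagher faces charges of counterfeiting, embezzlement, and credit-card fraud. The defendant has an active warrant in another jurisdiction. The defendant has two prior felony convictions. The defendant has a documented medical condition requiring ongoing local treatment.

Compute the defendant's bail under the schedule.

Base amounts from the schedule: counterfeiting $26500; embezzlement $31400; credit-card fraud $23850.
Stacking rule: highest base plus $16500 per additional charge. Highest is embezzlement at $31400; 2 additional charges → +$33000. Combined base = $64400.
Defendant has an active warrant in another jurisdiction (+40%): $64400 × 1.4 = $90160.
Two or more prior felony convictions (+100%): $90160 × 2 = $180320.
Documented medical condition requiring ongoing local treatment (−5%): $180320 × 0.95 = $171304.

$171304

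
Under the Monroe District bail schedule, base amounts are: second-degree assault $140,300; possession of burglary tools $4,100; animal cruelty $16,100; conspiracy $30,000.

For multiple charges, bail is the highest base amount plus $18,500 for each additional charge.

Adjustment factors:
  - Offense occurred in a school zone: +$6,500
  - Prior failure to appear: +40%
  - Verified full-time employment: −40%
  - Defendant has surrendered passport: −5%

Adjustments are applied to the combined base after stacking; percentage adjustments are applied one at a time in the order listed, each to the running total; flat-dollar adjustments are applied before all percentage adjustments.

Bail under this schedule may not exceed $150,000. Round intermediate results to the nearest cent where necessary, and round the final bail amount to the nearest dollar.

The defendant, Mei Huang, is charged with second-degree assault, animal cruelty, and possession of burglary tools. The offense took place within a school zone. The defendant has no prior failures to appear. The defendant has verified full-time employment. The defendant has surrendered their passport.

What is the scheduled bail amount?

$104,766

Base amounts from the schedule: second-degree assault $140,300; animal cruelty $16,100; possession of burglary tools $4,100.
Stacking rule: highest base plus $18,500 per additional charge. Highest is second-degree assault at $140,300; 2 additional charges → +$37,000. Combined base = $177,300.
Offense occurred in a school zone (+$6,500 flat): $177,300 + $6,500 = $183,800.
Verified full-time employment (−40%): $183,800 × 0.6 = $110,280.
Defendant has surrendered passport (−5%): $110,280 × 0.95 = $104,766.
$104,766 is within the $150,000 maximum.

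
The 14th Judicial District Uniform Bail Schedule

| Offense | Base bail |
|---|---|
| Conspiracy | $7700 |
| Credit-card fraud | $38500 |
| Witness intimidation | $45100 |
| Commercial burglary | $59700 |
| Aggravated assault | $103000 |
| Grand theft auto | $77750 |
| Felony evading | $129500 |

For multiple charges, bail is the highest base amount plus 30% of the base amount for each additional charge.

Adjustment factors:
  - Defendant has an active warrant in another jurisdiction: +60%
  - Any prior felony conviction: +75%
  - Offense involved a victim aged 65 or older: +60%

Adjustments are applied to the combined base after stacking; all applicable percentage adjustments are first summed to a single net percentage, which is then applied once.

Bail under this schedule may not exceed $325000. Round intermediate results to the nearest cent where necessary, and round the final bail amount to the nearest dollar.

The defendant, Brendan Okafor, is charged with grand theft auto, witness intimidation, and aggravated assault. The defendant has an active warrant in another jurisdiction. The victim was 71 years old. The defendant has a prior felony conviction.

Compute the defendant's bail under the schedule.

Base amounts from the schedule: grand theft auto $77750; witness intimidation $45100; aggravated assault $103000.
Stacking rule: highest base plus 30% of each additional charge. Highest is aggravated assault at $103000. Additional: $77750 × 30% = $23325; $45100 × 30% = $13530. Combined base = $103000 + $36855 = $139855.
Net percentage adjustment: +60% +75% +60% = +195%. $139855 × 2.95 = $412572.25.
Result $412572.25 exceeds the maximum of $325000; bail is capped at $325000.

$325000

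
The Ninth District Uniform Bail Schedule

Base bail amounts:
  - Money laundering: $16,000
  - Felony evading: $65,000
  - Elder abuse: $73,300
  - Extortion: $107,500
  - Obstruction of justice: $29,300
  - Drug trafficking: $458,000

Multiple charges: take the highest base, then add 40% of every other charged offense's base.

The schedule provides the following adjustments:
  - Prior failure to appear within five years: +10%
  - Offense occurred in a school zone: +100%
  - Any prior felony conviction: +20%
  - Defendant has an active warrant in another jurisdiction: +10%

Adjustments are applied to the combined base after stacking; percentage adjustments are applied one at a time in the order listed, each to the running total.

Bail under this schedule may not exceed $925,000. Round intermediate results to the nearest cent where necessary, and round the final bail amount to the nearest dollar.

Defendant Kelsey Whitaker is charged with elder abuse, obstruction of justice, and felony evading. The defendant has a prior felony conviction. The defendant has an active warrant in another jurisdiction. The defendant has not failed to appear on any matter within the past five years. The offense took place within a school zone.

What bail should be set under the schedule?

Base amounts from the schedule: elder abuse $73,300; obstruction of justice $29,300; felony evading $65,000.
Stacking rule: highest base plus 40% of each additional charge. Highest is elder abuse at $73,300. Additional: $29,300 × 40% = $11,720; $65,000 × 40% = $26,000. Combined base = $73,300 + $37,720 = $111,020.
Offense occurred in a school zone (+100%): $111,020 × 2 = $222,040.
Any prior felony conviction (+20%): $222,040 × 1.2 = $266,448.
Defendant has an active warrant in another jurisdiction (+10%): $266,448 × 1.1 = $293,092.80.
$293,092.80 is within the $925,000 maximum.
Rounded to the nearest dollar: $293,093.

$293,093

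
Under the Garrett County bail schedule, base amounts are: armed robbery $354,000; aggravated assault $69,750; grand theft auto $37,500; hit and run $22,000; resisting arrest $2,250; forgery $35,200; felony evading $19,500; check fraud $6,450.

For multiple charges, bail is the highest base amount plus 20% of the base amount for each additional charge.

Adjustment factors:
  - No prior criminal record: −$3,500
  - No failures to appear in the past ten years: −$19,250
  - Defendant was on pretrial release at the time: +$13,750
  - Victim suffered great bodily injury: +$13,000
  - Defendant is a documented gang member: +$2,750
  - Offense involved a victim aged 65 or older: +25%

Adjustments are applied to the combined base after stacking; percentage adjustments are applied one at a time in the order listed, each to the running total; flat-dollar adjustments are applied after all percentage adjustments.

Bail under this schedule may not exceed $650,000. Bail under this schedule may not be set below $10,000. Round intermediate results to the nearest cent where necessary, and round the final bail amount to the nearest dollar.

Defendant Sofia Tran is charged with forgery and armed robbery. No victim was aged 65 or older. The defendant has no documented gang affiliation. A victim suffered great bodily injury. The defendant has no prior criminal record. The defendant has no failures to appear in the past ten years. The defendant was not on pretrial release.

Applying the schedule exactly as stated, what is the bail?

$351,290

Base amounts from the schedule: forgery $35,200; armed robbery $354,000.
Stacking rule: highest base plus 20% of each additional charge. Highest is armed robbery at $354,000. Additional: $35,200 × 20% = $7,040. Combined base = $354,000 + $7,040 = $361,040.
No prior criminal record (−$3,500 flat): $361,040 − $3,500 = $357,540.
No failures to appear in the past ten years (−$19,250 flat): $357,540 − $19,250 = $338,290.
Victim suffered great bodily injury (+$13,000 flat): $338,290 + $13,000 = $351,290.
$351,290 is within the $650,000 maximum.
$351,290 is at or above the $10,000 minimum.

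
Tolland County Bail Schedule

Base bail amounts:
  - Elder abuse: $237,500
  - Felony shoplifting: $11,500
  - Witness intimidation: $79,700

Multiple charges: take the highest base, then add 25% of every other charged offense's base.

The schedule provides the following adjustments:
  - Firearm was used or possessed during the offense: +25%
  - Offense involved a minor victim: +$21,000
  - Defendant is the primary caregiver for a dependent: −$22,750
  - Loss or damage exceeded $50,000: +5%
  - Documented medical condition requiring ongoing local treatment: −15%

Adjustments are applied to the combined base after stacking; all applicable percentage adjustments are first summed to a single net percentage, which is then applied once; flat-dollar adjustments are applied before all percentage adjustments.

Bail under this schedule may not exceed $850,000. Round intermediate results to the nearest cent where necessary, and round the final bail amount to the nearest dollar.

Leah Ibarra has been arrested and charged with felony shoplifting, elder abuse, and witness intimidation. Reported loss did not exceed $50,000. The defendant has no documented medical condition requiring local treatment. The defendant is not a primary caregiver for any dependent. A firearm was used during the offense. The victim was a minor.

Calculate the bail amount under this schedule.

Base amounts from the schedule: felony shoplifting $11,500; elder abuse $237,500; witness intimidation $79,700.
Stacking rule: highest base plus 25% of each additional charge. Highest is elder abuse at $237,500. Additional: $11,500 × 25% = $2,875; $79,700 × 25% = $19,925. Combined base = $237,500 + $22,800 = $260,300.
Offense involved a minor victim (+$21,000 flat): $260,300 + $21,000 = $281,300.
Firearm was used or possessed during the offense (+25%): $281,300 × 1.25 = $351,625.
$351,625 is within the $850,000 maximum.

$351,625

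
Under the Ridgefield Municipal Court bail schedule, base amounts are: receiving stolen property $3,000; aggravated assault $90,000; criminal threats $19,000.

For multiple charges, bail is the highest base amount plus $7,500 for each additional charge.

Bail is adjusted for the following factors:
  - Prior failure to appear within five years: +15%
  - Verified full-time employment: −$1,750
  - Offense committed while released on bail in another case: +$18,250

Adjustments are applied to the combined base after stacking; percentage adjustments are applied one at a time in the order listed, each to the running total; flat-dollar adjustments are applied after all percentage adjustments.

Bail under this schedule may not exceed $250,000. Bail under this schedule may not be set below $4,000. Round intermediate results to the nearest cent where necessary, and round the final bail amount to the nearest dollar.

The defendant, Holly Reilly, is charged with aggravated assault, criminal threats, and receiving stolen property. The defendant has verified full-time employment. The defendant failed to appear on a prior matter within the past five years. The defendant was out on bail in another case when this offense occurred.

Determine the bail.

$137,250

Base amounts from the schedule: aggravated assault $90,000; criminal threats $19,000; receiving stolen property $3,000.
Stacking rule: highest base plus $7,500 per additional charge. Highest is aggravated assault at $90,000; 2 additional charges → +$15,000. Combined base = $105,000.
Prior failure to appear within five years (+15%): $105,000 × 1.15 = $120,750.
Verified full-time employment (−$1,750 flat): $120,750 − $1,750 = $119,000.
Offense committed while released on bail in another case (+$18,250 flat): $119,000 + $18,250 = $137,250.
$137,250 is within the $250,000 maximum.
$137,250 is at or above the $4,000 minimum.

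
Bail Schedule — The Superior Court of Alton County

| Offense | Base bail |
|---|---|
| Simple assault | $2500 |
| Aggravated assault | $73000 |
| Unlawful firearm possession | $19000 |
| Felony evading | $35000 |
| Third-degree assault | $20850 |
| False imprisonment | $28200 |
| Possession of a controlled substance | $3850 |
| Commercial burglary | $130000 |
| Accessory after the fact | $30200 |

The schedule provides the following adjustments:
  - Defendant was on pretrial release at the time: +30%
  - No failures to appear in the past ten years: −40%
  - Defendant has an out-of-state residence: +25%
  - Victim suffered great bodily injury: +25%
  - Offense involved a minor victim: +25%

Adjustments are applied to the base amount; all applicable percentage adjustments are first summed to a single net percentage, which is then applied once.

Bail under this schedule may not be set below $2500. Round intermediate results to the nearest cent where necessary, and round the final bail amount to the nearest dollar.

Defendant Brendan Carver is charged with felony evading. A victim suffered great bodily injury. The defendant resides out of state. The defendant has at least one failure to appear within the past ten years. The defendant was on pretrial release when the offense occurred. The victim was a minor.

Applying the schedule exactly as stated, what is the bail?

$71750

Base amounts from the schedule: felony evading $35000.
Single charge. Combined base = $35000.
Net percentage adjustment: +30% +25% +25% +25% = +105%. $35000 × 2.05 = $71750.
$71750 is at or above the $2500 minimum.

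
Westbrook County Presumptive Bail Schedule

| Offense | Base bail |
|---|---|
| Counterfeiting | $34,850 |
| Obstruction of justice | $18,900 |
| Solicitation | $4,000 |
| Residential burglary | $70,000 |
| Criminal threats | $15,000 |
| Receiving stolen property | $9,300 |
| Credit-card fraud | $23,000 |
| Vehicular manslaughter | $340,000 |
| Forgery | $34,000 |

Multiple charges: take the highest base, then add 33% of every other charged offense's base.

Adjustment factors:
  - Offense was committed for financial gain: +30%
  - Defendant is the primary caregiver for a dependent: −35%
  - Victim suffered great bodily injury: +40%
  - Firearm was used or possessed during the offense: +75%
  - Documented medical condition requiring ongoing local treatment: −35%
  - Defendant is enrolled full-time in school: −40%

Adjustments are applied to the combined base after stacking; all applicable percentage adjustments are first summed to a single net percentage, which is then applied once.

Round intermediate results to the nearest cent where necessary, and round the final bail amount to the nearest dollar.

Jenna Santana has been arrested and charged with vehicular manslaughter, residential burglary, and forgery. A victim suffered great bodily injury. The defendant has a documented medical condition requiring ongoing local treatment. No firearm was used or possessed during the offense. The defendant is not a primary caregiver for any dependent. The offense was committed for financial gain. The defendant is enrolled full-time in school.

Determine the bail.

$355,604

Base amounts from the schedule: vehicular manslaughter $340,000; residential burglary $70,000; forgery $34,000.
Stacking rule: highest base plus 33% of each additional charge. Highest is vehicular manslaughter at $340,000. Additional: $70,000 × 33% = $23,100; $34,000 × 33% = $11,220. Combined base = $340,000 + $34,320 = $374,320.
Net percentage adjustment: +30% +40% −35% −40% = −5%. $374,320 × 0.95 = $355,604.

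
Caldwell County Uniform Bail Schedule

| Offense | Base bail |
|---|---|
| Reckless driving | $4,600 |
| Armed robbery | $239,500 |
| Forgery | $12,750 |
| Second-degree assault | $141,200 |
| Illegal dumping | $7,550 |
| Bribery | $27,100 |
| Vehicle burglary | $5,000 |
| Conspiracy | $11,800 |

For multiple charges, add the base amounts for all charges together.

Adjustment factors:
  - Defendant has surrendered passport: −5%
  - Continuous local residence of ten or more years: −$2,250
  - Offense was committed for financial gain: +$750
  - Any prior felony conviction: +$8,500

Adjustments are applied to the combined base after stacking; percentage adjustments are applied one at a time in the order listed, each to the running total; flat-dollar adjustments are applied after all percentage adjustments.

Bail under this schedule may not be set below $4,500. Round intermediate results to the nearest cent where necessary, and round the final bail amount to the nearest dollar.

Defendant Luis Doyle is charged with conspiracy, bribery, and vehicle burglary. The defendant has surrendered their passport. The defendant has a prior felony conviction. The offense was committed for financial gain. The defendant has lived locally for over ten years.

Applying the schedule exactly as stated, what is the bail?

Base amounts from the schedule: conspiracy $11,800; bribery $27,100; vehicle burglary $5,000.
Stacking rule: sum of all bases. $11,800 + $27,100 + $5,000 = $43,900.
Defendant has surrendered passport (−5%): $43,900 × 0.95 = $41,705.
Continuous local residence of ten or more years (−$2,250 flat): $41,705 − $2,250 = $39,455.
Offense was committed for financial gain (+$750 flat): $39,455 + $750 = $40,205.
Any prior felony conviction (+$8,500 flat): $40,205 + $8,500 = $48,705.
$48,705 is at or above the $4,500 minimum.

$48,705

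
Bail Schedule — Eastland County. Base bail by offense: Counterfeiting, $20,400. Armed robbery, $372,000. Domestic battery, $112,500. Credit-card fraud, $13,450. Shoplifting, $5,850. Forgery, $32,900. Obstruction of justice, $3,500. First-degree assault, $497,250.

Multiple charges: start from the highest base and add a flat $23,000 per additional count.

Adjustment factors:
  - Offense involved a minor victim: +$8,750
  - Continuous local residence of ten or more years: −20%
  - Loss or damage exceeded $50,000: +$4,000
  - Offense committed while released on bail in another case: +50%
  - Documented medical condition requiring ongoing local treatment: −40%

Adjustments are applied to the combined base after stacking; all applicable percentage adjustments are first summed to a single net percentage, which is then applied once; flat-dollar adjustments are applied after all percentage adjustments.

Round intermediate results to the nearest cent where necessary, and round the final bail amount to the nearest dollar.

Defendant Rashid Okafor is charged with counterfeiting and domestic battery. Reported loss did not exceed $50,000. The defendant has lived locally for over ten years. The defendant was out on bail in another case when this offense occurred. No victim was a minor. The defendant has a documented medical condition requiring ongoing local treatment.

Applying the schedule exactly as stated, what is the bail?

Base amounts from the schedule: counterfeiting $20,400; domestic battery $112,500.
Stacking rule: highest base plus $23,000 per additional charge. Highest is domestic battery at $112,500; 1 additional charge → +$23,000. Combined base = $135,500.
Net percentage adjustment: −20% +50% −40% = −10%. $135,500 × 0.9 = $121,950.

$121,950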